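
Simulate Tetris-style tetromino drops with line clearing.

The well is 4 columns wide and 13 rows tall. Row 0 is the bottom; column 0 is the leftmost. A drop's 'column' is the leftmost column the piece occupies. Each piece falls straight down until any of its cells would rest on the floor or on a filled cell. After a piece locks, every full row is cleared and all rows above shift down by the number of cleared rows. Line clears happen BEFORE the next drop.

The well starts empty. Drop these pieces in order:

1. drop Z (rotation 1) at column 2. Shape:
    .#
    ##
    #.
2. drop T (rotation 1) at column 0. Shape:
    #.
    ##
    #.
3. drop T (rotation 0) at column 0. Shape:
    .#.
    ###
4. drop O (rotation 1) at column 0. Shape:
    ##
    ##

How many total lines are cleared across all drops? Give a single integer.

Answer: 1

Derivation:
Drop 1: Z rot1 at col 2 lands with bottom-row=0; cleared 0 line(s) (total 0); column heights now [0 0 2 3], max=3
Drop 2: T rot1 at col 0 lands with bottom-row=0; cleared 1 line(s) (total 1); column heights now [2 0 1 2], max=2
Drop 3: T rot0 at col 0 lands with bottom-row=2; cleared 0 line(s) (total 1); column heights now [3 4 3 2], max=4
Drop 4: O rot1 at col 0 lands with bottom-row=4; cleared 0 line(s) (total 1); column heights now [6 6 3 2], max=6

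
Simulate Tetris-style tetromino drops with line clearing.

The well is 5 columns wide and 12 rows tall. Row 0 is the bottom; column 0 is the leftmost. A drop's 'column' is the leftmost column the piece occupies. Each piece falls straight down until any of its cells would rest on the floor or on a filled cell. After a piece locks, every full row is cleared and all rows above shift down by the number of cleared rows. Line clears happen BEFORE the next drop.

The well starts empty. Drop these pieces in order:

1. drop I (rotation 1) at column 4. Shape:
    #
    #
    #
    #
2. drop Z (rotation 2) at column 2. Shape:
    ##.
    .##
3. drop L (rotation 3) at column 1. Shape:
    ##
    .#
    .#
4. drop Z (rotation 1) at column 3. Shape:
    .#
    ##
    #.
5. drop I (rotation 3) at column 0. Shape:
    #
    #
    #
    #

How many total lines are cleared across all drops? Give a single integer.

Answer: 0

Derivation:
Drop 1: I rot1 at col 4 lands with bottom-row=0; cleared 0 line(s) (total 0); column heights now [0 0 0 0 4], max=4
Drop 2: Z rot2 at col 2 lands with bottom-row=4; cleared 0 line(s) (total 0); column heights now [0 0 6 6 5], max=6
Drop 3: L rot3 at col 1 lands with bottom-row=6; cleared 0 line(s) (total 0); column heights now [0 9 9 6 5], max=9
Drop 4: Z rot1 at col 3 lands with bottom-row=6; cleared 0 line(s) (total 0); column heights now [0 9 9 8 9], max=9
Drop 5: I rot3 at col 0 lands with bottom-row=0; cleared 0 line(s) (total 0); column heights now [4 9 9 8 9], max=9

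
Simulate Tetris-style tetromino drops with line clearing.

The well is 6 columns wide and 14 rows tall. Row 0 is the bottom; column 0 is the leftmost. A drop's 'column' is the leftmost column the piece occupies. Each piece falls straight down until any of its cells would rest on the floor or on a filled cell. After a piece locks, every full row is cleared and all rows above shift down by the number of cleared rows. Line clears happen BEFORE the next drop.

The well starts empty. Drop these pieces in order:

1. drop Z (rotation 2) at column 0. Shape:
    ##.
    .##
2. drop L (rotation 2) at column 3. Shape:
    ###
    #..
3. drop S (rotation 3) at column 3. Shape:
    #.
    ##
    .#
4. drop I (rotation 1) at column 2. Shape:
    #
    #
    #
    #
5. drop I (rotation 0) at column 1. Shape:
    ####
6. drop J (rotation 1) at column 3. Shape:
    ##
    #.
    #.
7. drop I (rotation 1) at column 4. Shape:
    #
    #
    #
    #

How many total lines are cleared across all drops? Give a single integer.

Answer: 1

Derivation:
Drop 1: Z rot2 at col 0 lands with bottom-row=0; cleared 0 line(s) (total 0); column heights now [2 2 1 0 0 0], max=2
Drop 2: L rot2 at col 3 lands with bottom-row=0; cleared 0 line(s) (total 0); column heights now [2 2 1 2 2 2], max=2
Drop 3: S rot3 at col 3 lands with bottom-row=2; cleared 0 line(s) (total 0); column heights now [2 2 1 5 4 2], max=5
Drop 4: I rot1 at col 2 lands with bottom-row=1; cleared 1 line(s) (total 1); column heights now [0 1 4 4 3 0], max=4
Drop 5: I rot0 at col 1 lands with bottom-row=4; cleared 0 line(s) (total 1); column heights now [0 5 5 5 5 0], max=5
Drop 6: J rot1 at col 3 lands with bottom-row=5; cleared 0 line(s) (total 1); column heights now [0 5 5 8 8 0], max=8
Drop 7: I rot1 at col 4 lands with bottom-row=8; cleared 0 line(s) (total 1); column heights now [0 5 5 8 12 0], max=12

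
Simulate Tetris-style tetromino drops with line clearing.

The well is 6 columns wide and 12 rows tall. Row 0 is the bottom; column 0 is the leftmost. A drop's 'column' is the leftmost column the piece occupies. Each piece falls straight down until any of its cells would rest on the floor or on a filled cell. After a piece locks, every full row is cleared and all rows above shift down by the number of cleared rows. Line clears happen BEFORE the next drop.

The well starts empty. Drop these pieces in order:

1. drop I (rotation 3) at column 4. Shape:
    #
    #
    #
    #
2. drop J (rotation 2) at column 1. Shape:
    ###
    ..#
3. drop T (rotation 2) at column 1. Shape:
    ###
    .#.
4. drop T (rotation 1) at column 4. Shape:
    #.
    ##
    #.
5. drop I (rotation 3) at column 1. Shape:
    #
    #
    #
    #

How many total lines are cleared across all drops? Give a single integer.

Answer: 0

Derivation:
Drop 1: I rot3 at col 4 lands with bottom-row=0; cleared 0 line(s) (total 0); column heights now [0 0 0 0 4 0], max=4
Drop 2: J rot2 at col 1 lands with bottom-row=0; cleared 0 line(s) (total 0); column heights now [0 2 2 2 4 0], max=4
Drop 3: T rot2 at col 1 lands with bottom-row=2; cleared 0 line(s) (total 0); column heights now [0 4 4 4 4 0], max=4
Drop 4: T rot1 at col 4 lands with bottom-row=4; cleared 0 line(s) (total 0); column heights now [0 4 4 4 7 6], max=7
Drop 5: I rot3 at col 1 lands with bottom-row=4; cleared 0 line(s) (total 0); column heights now [0 8 4 4 7 6], max=8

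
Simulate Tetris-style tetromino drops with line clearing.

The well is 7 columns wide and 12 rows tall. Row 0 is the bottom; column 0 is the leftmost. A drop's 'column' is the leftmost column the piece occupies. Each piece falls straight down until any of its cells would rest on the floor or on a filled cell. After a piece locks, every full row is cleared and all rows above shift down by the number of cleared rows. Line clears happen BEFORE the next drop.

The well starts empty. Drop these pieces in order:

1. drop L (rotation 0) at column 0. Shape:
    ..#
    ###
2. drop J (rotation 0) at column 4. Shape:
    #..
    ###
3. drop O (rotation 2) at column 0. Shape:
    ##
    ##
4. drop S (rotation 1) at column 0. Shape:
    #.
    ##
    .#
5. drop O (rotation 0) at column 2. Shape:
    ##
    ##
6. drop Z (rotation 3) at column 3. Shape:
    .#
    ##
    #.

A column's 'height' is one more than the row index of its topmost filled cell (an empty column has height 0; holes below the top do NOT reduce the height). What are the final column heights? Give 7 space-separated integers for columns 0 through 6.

Drop 1: L rot0 at col 0 lands with bottom-row=0; cleared 0 line(s) (total 0); column heights now [1 1 2 0 0 0 0], max=2
Drop 2: J rot0 at col 4 lands with bottom-row=0; cleared 0 line(s) (total 0); column heights now [1 1 2 0 2 1 1], max=2
Drop 3: O rot2 at col 0 lands with bottom-row=1; cleared 0 line(s) (total 0); column heights now [3 3 2 0 2 1 1], max=3
Drop 4: S rot1 at col 0 lands with bottom-row=3; cleared 0 line(s) (total 0); column heights now [6 5 2 0 2 1 1], max=6
Drop 5: O rot0 at col 2 lands with bottom-row=2; cleared 0 line(s) (total 0); column heights now [6 5 4 4 2 1 1], max=6
Drop 6: Z rot3 at col 3 lands with bottom-row=4; cleared 0 line(s) (total 0); column heights now [6 5 4 6 7 1 1], max=7

Answer: 6 5 4 6 7 1 1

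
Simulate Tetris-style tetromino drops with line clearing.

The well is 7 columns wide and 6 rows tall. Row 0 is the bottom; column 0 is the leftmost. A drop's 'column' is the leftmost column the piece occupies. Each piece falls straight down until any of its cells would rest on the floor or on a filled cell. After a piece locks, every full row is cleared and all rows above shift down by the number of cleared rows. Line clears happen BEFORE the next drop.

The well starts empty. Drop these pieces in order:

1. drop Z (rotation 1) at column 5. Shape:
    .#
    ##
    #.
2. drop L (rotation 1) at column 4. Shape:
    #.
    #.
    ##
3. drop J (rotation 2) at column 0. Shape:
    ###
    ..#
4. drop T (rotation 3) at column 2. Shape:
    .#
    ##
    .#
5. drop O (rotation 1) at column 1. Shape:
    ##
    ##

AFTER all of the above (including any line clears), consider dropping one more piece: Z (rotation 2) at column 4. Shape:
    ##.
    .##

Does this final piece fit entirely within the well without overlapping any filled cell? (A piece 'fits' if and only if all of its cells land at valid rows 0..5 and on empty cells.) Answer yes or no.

Answer: yes

Derivation:
Drop 1: Z rot1 at col 5 lands with bottom-row=0; cleared 0 line(s) (total 0); column heights now [0 0 0 0 0 2 3], max=3
Drop 2: L rot1 at col 4 lands with bottom-row=2; cleared 0 line(s) (total 0); column heights now [0 0 0 0 5 3 3], max=5
Drop 3: J rot2 at col 0 lands with bottom-row=0; cleared 0 line(s) (total 0); column heights now [2 2 2 0 5 3 3], max=5
Drop 4: T rot3 at col 2 lands with bottom-row=1; cleared 0 line(s) (total 0); column heights now [2 2 3 4 5 3 3], max=5
Drop 5: O rot1 at col 1 lands with bottom-row=3; cleared 0 line(s) (total 0); column heights now [2 5 5 4 5 3 3], max=5
Test piece Z rot2 at col 4 (width 3): heights before test = [2 5 5 4 5 3 3]; fits = True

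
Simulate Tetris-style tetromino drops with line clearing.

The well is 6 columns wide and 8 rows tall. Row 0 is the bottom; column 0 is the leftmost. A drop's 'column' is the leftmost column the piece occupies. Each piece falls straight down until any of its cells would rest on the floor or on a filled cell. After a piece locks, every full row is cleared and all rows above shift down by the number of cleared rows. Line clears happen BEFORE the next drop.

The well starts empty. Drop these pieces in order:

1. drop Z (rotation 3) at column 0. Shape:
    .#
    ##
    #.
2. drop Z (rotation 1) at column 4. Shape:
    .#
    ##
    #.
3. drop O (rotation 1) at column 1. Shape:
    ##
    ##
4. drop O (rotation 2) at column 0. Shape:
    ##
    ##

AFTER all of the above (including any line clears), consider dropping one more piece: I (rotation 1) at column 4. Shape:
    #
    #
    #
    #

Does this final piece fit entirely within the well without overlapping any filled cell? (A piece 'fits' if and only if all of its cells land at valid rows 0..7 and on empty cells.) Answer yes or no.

Drop 1: Z rot3 at col 0 lands with bottom-row=0; cleared 0 line(s) (total 0); column heights now [2 3 0 0 0 0], max=3
Drop 2: Z rot1 at col 4 lands with bottom-row=0; cleared 0 line(s) (total 0); column heights now [2 3 0 0 2 3], max=3
Drop 3: O rot1 at col 1 lands with bottom-row=3; cleared 0 line(s) (total 0); column heights now [2 5 5 0 2 3], max=5
Drop 4: O rot2 at col 0 lands with bottom-row=5; cleared 0 line(s) (total 0); column heights now [7 7 5 0 2 3], max=7
Test piece I rot1 at col 4 (width 1): heights before test = [7 7 5 0 2 3]; fits = True

Answer: yes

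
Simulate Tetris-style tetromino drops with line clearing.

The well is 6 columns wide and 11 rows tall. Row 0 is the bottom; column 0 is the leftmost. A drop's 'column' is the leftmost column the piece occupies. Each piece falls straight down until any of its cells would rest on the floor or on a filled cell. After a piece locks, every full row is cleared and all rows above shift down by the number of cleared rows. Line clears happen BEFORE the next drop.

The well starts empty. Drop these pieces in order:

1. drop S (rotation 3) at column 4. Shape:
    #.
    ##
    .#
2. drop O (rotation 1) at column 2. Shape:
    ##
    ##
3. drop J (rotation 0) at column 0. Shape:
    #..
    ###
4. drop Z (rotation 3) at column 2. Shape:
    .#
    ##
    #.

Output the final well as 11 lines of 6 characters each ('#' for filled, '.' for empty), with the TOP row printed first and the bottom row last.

Answer: ......
......
......
......
......
...#..
..##..
#.#...
###.#.
..####
..##.#

Derivation:
Drop 1: S rot3 at col 4 lands with bottom-row=0; cleared 0 line(s) (total 0); column heights now [0 0 0 0 3 2], max=3
Drop 2: O rot1 at col 2 lands with bottom-row=0; cleared 0 line(s) (total 0); column heights now [0 0 2 2 3 2], max=3
Drop 3: J rot0 at col 0 lands with bottom-row=2; cleared 0 line(s) (total 0); column heights now [4 3 3 2 3 2], max=4
Drop 4: Z rot3 at col 2 lands with bottom-row=3; cleared 0 line(s) (total 0); column heights now [4 3 5 6 3 2], max=6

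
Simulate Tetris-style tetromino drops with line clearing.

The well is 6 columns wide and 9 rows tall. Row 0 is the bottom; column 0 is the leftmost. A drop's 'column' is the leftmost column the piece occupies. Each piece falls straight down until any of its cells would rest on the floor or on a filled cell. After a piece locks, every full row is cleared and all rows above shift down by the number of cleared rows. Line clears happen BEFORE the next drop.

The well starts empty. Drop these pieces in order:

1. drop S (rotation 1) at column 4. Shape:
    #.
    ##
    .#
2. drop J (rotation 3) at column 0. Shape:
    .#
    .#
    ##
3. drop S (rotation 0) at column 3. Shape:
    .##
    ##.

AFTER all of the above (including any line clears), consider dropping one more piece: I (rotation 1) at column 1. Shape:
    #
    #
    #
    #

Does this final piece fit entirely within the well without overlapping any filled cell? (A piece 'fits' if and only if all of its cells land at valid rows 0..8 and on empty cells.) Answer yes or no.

Answer: yes

Derivation:
Drop 1: S rot1 at col 4 lands with bottom-row=0; cleared 0 line(s) (total 0); column heights now [0 0 0 0 3 2], max=3
Drop 2: J rot3 at col 0 lands with bottom-row=0; cleared 0 line(s) (total 0); column heights now [1 3 0 0 3 2], max=3
Drop 3: S rot0 at col 3 lands with bottom-row=3; cleared 0 line(s) (total 0); column heights now [1 3 0 4 5 5], max=5
Test piece I rot1 at col 1 (width 1): heights before test = [1 3 0 4 5 5]; fits = True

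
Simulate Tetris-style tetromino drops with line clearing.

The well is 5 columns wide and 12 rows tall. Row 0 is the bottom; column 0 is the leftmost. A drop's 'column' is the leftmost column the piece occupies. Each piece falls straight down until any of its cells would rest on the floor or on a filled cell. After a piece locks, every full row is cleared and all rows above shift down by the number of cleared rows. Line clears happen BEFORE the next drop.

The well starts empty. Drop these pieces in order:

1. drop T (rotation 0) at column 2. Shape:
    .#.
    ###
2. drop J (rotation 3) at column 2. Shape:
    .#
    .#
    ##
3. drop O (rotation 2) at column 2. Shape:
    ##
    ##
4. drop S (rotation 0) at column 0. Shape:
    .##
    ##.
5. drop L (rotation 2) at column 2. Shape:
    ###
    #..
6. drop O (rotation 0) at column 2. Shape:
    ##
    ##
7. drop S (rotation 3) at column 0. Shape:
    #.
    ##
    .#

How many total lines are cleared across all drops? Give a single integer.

Answer: 1

Derivation:
Drop 1: T rot0 at col 2 lands with bottom-row=0; cleared 0 line(s) (total 0); column heights now [0 0 1 2 1], max=2
Drop 2: J rot3 at col 2 lands with bottom-row=2; cleared 0 line(s) (total 0); column heights now [0 0 3 5 1], max=5
Drop 3: O rot2 at col 2 lands with bottom-row=5; cleared 0 line(s) (total 0); column heights now [0 0 7 7 1], max=7
Drop 4: S rot0 at col 0 lands with bottom-row=6; cleared 0 line(s) (total 0); column heights now [7 8 8 7 1], max=8
Drop 5: L rot2 at col 2 lands with bottom-row=8; cleared 0 line(s) (total 0); column heights now [7 8 10 10 10], max=10
Drop 6: O rot0 at col 2 lands with bottom-row=10; cleared 0 line(s) (total 0); column heights now [7 8 12 12 10], max=12
Drop 7: S rot3 at col 0 lands with bottom-row=8; cleared 1 line(s) (total 1); column heights now [10 9 11 11 1], max=11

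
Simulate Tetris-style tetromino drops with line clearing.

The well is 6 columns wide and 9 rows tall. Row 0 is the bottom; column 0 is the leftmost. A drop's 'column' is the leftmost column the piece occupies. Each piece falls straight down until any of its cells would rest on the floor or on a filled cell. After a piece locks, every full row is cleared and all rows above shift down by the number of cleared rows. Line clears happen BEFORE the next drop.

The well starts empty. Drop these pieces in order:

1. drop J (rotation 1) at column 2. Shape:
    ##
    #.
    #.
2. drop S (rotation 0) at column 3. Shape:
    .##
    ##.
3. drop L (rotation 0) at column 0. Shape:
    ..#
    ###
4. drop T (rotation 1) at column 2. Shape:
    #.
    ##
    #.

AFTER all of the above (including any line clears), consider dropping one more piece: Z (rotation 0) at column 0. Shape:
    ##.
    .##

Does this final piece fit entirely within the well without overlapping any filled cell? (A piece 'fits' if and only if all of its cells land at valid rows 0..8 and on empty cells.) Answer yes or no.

Drop 1: J rot1 at col 2 lands with bottom-row=0; cleared 0 line(s) (total 0); column heights now [0 0 3 3 0 0], max=3
Drop 2: S rot0 at col 3 lands with bottom-row=3; cleared 0 line(s) (total 0); column heights now [0 0 3 4 5 5], max=5
Drop 3: L rot0 at col 0 lands with bottom-row=3; cleared 0 line(s) (total 0); column heights now [4 4 5 4 5 5], max=5
Drop 4: T rot1 at col 2 lands with bottom-row=5; cleared 0 line(s) (total 0); column heights now [4 4 8 7 5 5], max=8
Test piece Z rot0 at col 0 (width 3): heights before test = [4 4 8 7 5 5]; fits = False

Answer: no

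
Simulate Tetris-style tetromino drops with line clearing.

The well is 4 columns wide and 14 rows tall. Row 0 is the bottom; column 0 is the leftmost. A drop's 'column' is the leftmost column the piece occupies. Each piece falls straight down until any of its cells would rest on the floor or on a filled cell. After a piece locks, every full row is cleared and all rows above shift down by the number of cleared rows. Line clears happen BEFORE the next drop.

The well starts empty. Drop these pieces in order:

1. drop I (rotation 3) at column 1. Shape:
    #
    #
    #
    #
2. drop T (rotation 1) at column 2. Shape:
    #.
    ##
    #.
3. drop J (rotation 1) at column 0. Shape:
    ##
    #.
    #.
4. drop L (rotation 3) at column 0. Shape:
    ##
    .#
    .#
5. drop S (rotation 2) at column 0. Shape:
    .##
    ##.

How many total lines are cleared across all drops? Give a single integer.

Drop 1: I rot3 at col 1 lands with bottom-row=0; cleared 0 line(s) (total 0); column heights now [0 4 0 0], max=4
Drop 2: T rot1 at col 2 lands with bottom-row=0; cleared 0 line(s) (total 0); column heights now [0 4 3 2], max=4
Drop 3: J rot1 at col 0 lands with bottom-row=2; cleared 0 line(s) (total 0); column heights now [5 5 3 2], max=5
Drop 4: L rot3 at col 0 lands with bottom-row=5; cleared 0 line(s) (total 0); column heights now [8 8 3 2], max=8
Drop 5: S rot2 at col 0 lands with bottom-row=8; cleared 0 line(s) (total 0); column heights now [9 10 10 2], max=10

Answer: 0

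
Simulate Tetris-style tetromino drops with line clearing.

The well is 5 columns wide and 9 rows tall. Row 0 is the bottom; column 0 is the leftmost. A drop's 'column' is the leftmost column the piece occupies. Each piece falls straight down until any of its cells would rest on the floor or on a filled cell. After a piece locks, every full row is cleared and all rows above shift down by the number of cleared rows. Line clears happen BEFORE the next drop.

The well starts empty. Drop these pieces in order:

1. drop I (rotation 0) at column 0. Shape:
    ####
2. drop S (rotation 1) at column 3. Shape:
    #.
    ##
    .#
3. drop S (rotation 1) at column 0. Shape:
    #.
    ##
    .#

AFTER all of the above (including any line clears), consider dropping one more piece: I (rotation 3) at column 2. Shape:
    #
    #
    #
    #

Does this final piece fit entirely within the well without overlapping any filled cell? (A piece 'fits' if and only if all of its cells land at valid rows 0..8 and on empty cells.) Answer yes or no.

Answer: yes

Derivation:
Drop 1: I rot0 at col 0 lands with bottom-row=0; cleared 0 line(s) (total 0); column heights now [1 1 1 1 0], max=1
Drop 2: S rot1 at col 3 lands with bottom-row=0; cleared 1 line(s) (total 1); column heights now [0 0 0 2 1], max=2
Drop 3: S rot1 at col 0 lands with bottom-row=0; cleared 0 line(s) (total 1); column heights now [3 2 0 2 1], max=3
Test piece I rot3 at col 2 (width 1): heights before test = [3 2 0 2 1]; fits = True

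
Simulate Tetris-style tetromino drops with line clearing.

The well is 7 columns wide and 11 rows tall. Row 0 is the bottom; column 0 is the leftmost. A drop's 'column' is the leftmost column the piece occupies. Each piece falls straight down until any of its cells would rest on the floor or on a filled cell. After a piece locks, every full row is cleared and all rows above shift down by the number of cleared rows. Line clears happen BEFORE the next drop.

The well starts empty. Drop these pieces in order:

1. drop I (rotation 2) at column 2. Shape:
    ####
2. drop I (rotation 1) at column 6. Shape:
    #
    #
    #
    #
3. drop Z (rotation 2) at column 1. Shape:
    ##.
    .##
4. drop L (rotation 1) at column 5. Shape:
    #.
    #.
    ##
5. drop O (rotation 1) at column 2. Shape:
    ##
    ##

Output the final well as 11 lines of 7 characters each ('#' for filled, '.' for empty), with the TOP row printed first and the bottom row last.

Answer: .......
.......
.......
.......
.....#.
.....#.
..##.##
..##..#
.##...#
..##..#
..#####

Derivation:
Drop 1: I rot2 at col 2 lands with bottom-row=0; cleared 0 line(s) (total 0); column heights now [0 0 1 1 1 1 0], max=1
Drop 2: I rot1 at col 6 lands with bottom-row=0; cleared 0 line(s) (total 0); column heights now [0 0 1 1 1 1 4], max=4
Drop 3: Z rot2 at col 1 lands with bottom-row=1; cleared 0 line(s) (total 0); column heights now [0 3 3 2 1 1 4], max=4
Drop 4: L rot1 at col 5 lands with bottom-row=4; cleared 0 line(s) (total 0); column heights now [0 3 3 2 1 7 5], max=7
Drop 5: O rot1 at col 2 lands with bottom-row=3; cleared 0 line(s) (total 0); column heights now [0 3 5 5 1 7 5], max=7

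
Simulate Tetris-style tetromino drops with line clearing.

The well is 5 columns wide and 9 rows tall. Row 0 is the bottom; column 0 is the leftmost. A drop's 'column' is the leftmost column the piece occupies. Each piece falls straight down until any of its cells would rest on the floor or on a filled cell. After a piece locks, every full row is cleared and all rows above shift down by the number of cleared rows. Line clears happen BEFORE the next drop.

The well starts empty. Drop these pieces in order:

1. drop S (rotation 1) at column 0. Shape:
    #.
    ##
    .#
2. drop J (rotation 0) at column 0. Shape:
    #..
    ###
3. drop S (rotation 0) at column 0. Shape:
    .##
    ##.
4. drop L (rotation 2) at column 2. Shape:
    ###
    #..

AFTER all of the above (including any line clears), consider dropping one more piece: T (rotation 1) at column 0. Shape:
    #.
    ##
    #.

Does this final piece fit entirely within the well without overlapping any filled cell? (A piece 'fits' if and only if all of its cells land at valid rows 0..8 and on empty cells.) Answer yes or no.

Answer: yes

Derivation:
Drop 1: S rot1 at col 0 lands with bottom-row=0; cleared 0 line(s) (total 0); column heights now [3 2 0 0 0], max=3
Drop 2: J rot0 at col 0 lands with bottom-row=3; cleared 0 line(s) (total 0); column heights now [5 4 4 0 0], max=5
Drop 3: S rot0 at col 0 lands with bottom-row=5; cleared 0 line(s) (total 0); column heights now [6 7 7 0 0], max=7
Drop 4: L rot2 at col 2 lands with bottom-row=7; cleared 0 line(s) (total 0); column heights now [6 7 9 9 9], max=9
Test piece T rot1 at col 0 (width 2): heights before test = [6 7 9 9 9]; fits = True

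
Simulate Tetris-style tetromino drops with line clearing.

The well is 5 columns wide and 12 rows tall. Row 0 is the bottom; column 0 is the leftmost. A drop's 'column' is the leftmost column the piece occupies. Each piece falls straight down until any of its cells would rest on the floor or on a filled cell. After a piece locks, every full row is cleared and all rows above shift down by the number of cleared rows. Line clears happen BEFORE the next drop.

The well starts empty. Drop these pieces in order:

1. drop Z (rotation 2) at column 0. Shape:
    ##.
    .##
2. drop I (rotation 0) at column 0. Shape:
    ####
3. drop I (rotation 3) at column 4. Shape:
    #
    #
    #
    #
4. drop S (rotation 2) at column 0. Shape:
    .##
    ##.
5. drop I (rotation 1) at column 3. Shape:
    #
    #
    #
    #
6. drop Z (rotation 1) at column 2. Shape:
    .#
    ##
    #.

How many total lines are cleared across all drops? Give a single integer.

Answer: 1

Derivation:
Drop 1: Z rot2 at col 0 lands with bottom-row=0; cleared 0 line(s) (total 0); column heights now [2 2 1 0 0], max=2
Drop 2: I rot0 at col 0 lands with bottom-row=2; cleared 0 line(s) (total 0); column heights now [3 3 3 3 0], max=3
Drop 3: I rot3 at col 4 lands with bottom-row=0; cleared 1 line(s) (total 1); column heights now [2 2 1 0 3], max=3
Drop 4: S rot2 at col 0 lands with bottom-row=2; cleared 0 line(s) (total 1); column heights now [3 4 4 0 3], max=4
Drop 5: I rot1 at col 3 lands with bottom-row=0; cleared 0 line(s) (total 1); column heights now [3 4 4 4 3], max=4
Drop 6: Z rot1 at col 2 lands with bottom-row=4; cleared 0 line(s) (total 1); column heights now [3 4 6 7 3], max=7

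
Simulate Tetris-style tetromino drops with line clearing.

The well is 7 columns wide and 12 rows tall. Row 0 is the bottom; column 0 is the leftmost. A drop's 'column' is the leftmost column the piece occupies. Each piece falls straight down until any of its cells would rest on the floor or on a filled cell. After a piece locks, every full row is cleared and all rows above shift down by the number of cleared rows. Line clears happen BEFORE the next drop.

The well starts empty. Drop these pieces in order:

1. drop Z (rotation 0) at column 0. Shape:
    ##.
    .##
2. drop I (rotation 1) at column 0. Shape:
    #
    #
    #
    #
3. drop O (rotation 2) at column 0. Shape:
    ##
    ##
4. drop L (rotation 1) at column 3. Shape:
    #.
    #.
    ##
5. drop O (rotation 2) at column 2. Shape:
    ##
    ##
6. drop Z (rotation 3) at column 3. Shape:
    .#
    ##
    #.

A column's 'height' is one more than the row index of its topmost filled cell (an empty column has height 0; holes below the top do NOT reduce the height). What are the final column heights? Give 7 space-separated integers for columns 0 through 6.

Drop 1: Z rot0 at col 0 lands with bottom-row=0; cleared 0 line(s) (total 0); column heights now [2 2 1 0 0 0 0], max=2
Drop 2: I rot1 at col 0 lands with bottom-row=2; cleared 0 line(s) (total 0); column heights now [6 2 1 0 0 0 0], max=6
Drop 3: O rot2 at col 0 lands with bottom-row=6; cleared 0 line(s) (total 0); column heights now [8 8 1 0 0 0 0], max=8
Drop 4: L rot1 at col 3 lands with bottom-row=0; cleared 0 line(s) (total 0); column heights now [8 8 1 3 1 0 0], max=8
Drop 5: O rot2 at col 2 lands with bottom-row=3; cleared 0 line(s) (total 0); column heights now [8 8 5 5 1 0 0], max=8
Drop 6: Z rot3 at col 3 lands with bottom-row=5; cleared 0 line(s) (total 0); column heights now [8 8 5 7 8 0 0], max=8

Answer: 8 8 5 7 8 0 0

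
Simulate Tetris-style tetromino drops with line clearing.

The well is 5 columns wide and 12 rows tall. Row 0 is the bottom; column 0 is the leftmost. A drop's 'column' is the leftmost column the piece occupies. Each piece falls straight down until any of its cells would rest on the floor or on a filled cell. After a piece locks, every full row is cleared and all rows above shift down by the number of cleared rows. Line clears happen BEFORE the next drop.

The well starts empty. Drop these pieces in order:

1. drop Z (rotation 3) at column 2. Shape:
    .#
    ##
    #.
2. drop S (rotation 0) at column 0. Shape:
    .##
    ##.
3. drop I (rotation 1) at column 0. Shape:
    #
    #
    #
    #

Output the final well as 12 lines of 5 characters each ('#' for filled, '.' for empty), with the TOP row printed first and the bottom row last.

Drop 1: Z rot3 at col 2 lands with bottom-row=0; cleared 0 line(s) (total 0); column heights now [0 0 2 3 0], max=3
Drop 2: S rot0 at col 0 lands with bottom-row=1; cleared 0 line(s) (total 0); column heights now [2 3 3 3 0], max=3
Drop 3: I rot1 at col 0 lands with bottom-row=2; cleared 0 line(s) (total 0); column heights now [6 3 3 3 0], max=6

Answer: .....
.....
.....
.....
.....
.....
#....
#....
#....
####.
####.
..#..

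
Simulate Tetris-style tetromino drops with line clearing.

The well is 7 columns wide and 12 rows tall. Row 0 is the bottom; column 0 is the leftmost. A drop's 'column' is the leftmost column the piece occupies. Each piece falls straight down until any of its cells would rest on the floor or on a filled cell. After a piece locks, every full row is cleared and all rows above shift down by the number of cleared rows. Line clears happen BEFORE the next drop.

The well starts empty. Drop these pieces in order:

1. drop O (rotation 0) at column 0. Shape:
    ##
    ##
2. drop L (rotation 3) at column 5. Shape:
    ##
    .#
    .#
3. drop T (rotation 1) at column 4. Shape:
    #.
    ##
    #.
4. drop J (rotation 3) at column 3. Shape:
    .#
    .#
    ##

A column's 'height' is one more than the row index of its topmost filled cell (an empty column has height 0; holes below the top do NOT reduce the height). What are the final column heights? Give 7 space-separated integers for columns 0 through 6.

Answer: 2 2 0 6 8 4 3

Derivation:
Drop 1: O rot0 at col 0 lands with bottom-row=0; cleared 0 line(s) (total 0); column heights now [2 2 0 0 0 0 0], max=2
Drop 2: L rot3 at col 5 lands with bottom-row=0; cleared 0 line(s) (total 0); column heights now [2 2 0 0 0 3 3], max=3
Drop 3: T rot1 at col 4 lands with bottom-row=2; cleared 0 line(s) (total 0); column heights now [2 2 0 0 5 4 3], max=5
Drop 4: J rot3 at col 3 lands with bottom-row=5; cleared 0 line(s) (total 0); column heights now [2 2 0 6 8 4 3], max=8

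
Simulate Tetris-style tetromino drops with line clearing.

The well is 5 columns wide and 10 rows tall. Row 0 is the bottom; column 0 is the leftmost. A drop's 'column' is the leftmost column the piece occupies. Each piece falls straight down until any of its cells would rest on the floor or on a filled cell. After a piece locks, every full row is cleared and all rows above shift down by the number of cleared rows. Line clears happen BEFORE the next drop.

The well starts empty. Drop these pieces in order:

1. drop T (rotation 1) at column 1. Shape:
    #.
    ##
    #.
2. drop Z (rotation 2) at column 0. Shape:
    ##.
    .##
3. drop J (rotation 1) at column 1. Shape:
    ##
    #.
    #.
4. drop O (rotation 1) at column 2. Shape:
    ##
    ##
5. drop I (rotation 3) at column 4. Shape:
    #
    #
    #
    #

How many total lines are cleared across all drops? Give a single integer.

Answer: 0

Derivation:
Drop 1: T rot1 at col 1 lands with bottom-row=0; cleared 0 line(s) (total 0); column heights now [0 3 2 0 0], max=3
Drop 2: Z rot2 at col 0 lands with bottom-row=3; cleared 0 line(s) (total 0); column heights now [5 5 4 0 0], max=5
Drop 3: J rot1 at col 1 lands with bottom-row=5; cleared 0 line(s) (total 0); column heights now [5 8 8 0 0], max=8
Drop 4: O rot1 at col 2 lands with bottom-row=8; cleared 0 line(s) (total 0); column heights now [5 8 10 10 0], max=10
Drop 5: I rot3 at col 4 lands with bottom-row=0; cleared 0 line(s) (total 0); column heights now [5 8 10 10 4], max=10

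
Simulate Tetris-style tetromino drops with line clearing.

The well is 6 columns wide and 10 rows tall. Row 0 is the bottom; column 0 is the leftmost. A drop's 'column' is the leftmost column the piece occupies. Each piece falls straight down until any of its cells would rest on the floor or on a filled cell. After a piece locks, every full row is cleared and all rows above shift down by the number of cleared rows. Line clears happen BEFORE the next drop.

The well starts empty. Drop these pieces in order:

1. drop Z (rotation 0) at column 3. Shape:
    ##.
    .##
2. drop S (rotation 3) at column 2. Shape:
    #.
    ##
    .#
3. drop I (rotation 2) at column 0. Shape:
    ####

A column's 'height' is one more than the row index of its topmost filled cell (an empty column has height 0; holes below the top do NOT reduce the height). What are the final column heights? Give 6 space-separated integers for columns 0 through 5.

Answer: 6 6 6 6 2 1

Derivation:
Drop 1: Z rot0 at col 3 lands with bottom-row=0; cleared 0 line(s) (total 0); column heights now [0 0 0 2 2 1], max=2
Drop 2: S rot3 at col 2 lands with bottom-row=2; cleared 0 line(s) (total 0); column heights now [0 0 5 4 2 1], max=5
Drop 3: I rot2 at col 0 lands with bottom-row=5; cleared 0 line(s) (total 0); column heights now [6 6 6 6 2 1], max=6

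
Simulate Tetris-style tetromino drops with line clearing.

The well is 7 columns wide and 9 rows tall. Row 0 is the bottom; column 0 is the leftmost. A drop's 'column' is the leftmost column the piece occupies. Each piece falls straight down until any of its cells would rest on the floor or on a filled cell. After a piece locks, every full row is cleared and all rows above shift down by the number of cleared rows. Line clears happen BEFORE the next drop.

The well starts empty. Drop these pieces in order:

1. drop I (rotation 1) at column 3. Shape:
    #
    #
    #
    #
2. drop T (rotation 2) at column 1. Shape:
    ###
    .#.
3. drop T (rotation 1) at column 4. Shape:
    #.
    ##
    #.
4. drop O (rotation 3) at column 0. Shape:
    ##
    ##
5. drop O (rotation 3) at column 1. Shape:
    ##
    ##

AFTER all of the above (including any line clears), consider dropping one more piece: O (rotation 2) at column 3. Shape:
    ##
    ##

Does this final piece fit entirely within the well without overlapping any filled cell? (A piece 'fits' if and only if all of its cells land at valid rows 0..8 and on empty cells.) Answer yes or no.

Answer: yes

Derivation:
Drop 1: I rot1 at col 3 lands with bottom-row=0; cleared 0 line(s) (total 0); column heights now [0 0 0 4 0 0 0], max=4
Drop 2: T rot2 at col 1 lands with bottom-row=3; cleared 0 line(s) (total 0); column heights now [0 5 5 5 0 0 0], max=5
Drop 3: T rot1 at col 4 lands with bottom-row=0; cleared 0 line(s) (total 0); column heights now [0 5 5 5 3 2 0], max=5
Drop 4: O rot3 at col 0 lands with bottom-row=5; cleared 0 line(s) (total 0); column heights now [7 7 5 5 3 2 0], max=7
Drop 5: O rot3 at col 1 lands with bottom-row=7; cleared 0 line(s) (total 0); column heights now [7 9 9 5 3 2 0], max=9
Test piece O rot2 at col 3 (width 2): heights before test = [7 9 9 5 3 2 0]; fits = True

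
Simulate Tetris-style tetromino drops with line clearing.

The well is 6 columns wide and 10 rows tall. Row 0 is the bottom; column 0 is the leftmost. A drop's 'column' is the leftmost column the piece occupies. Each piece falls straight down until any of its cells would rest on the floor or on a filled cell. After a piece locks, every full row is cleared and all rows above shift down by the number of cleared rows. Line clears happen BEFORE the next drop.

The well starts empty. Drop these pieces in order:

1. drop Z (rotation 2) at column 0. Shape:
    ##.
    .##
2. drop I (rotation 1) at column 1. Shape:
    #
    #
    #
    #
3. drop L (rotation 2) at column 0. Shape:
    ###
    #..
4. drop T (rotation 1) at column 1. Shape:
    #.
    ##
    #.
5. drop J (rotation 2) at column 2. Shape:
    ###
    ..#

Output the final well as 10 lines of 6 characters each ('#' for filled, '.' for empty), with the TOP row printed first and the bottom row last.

Drop 1: Z rot2 at col 0 lands with bottom-row=0; cleared 0 line(s) (total 0); column heights now [2 2 1 0 0 0], max=2
Drop 2: I rot1 at col 1 lands with bottom-row=2; cleared 0 line(s) (total 0); column heights now [2 6 1 0 0 0], max=6
Drop 3: L rot2 at col 0 lands with bottom-row=5; cleared 0 line(s) (total 0); column heights now [7 7 7 0 0 0], max=7
Drop 4: T rot1 at col 1 lands with bottom-row=7; cleared 0 line(s) (total 0); column heights now [7 10 9 0 0 0], max=10
Drop 5: J rot2 at col 2 lands with bottom-row=8; cleared 0 line(s) (total 0); column heights now [7 10 10 10 10 0], max=10

Answer: .####.
.##.#.
.#....
###...
##....
.#....
.#....
.#....
##....
.##...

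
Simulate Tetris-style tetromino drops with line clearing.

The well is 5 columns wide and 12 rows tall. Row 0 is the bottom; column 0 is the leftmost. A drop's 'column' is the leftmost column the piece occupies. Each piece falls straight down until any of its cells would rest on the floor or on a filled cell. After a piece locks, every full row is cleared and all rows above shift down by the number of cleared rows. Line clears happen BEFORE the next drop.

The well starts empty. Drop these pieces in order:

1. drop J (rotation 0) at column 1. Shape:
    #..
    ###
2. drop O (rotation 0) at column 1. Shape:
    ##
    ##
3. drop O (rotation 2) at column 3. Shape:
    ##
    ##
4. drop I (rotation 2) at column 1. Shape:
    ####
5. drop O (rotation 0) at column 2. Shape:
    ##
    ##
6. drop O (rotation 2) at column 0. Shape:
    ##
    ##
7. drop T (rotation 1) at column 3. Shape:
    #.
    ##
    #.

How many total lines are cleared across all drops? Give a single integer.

Drop 1: J rot0 at col 1 lands with bottom-row=0; cleared 0 line(s) (total 0); column heights now [0 2 1 1 0], max=2
Drop 2: O rot0 at col 1 lands with bottom-row=2; cleared 0 line(s) (total 0); column heights now [0 4 4 1 0], max=4
Drop 3: O rot2 at col 3 lands with bottom-row=1; cleared 0 line(s) (total 0); column heights now [0 4 4 3 3], max=4
Drop 4: I rot2 at col 1 lands with bottom-row=4; cleared 0 line(s) (total 0); column heights now [0 5 5 5 5], max=5
Drop 5: O rot0 at col 2 lands with bottom-row=5; cleared 0 line(s) (total 0); column heights now [0 5 7 7 5], max=7
Drop 6: O rot2 at col 0 lands with bottom-row=5; cleared 0 line(s) (total 0); column heights now [7 7 7 7 5], max=7
Drop 7: T rot1 at col 3 lands with bottom-row=7; cleared 0 line(s) (total 0); column heights now [7 7 7 10 9], max=10

Answer: 0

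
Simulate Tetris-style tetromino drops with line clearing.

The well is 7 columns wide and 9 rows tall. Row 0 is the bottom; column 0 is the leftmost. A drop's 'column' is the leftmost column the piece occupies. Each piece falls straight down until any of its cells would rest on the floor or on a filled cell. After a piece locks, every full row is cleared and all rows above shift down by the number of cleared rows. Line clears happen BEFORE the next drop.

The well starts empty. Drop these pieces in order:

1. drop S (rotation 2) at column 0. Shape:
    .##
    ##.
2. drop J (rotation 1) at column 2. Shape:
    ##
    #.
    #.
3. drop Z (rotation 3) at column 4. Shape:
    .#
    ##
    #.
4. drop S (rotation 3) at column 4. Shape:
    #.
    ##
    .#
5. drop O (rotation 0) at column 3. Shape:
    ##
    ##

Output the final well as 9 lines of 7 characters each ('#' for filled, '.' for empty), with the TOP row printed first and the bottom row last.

Answer: .......
...##..
...##..
....#..
..####.
..#..#.
..#..#.
.##.##.
##..#..

Derivation:
Drop 1: S rot2 at col 0 lands with bottom-row=0; cleared 0 line(s) (total 0); column heights now [1 2 2 0 0 0 0], max=2
Drop 2: J rot1 at col 2 lands with bottom-row=2; cleared 0 line(s) (total 0); column heights now [1 2 5 5 0 0 0], max=5
Drop 3: Z rot3 at col 4 lands with bottom-row=0; cleared 0 line(s) (total 0); column heights now [1 2 5 5 2 3 0], max=5
Drop 4: S rot3 at col 4 lands with bottom-row=3; cleared 0 line(s) (total 0); column heights now [1 2 5 5 6 5 0], max=6
Drop 5: O rot0 at col 3 lands with bottom-row=6; cleared 0 line(s) (total 0); column heights now [1 2 5 8 8 5 0], max=8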